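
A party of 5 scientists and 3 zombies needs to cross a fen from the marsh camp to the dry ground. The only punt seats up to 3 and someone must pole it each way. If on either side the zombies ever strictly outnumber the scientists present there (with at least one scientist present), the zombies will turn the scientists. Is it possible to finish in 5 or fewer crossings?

No

Counting alone: each trip to the dry ground takes at most 3 across and each return brings at least 1 back, so after t trips out (and t−1 returns) at most 3t − (t−1) of the 8 are across; that first reaches 8 at t = 4, so at least 7 crossings are needed.
Since 5 < 7, 5 crossings cannot be enough. (The shortest complete plan in fact takes 7:)
1. 2 zombies → the dry ground.  (the marsh camp: 5S 1Z; the dry ground: 0S 2Z)
2. 1 zombie ← the marsh camp.  (the marsh camp: 5S 2Z; the dry ground: 0S 1Z)
3. 2 scientists and 1 zombie → the dry ground.  (the marsh camp: 3S 1Z; the dry ground: 2S 2Z)
4. 1 zombie ← the marsh camp.  (the marsh camp: 3S 2Z; the dry ground: 2S 1Z)
5. 1 scientist and 2 zombies → the dry ground.  (the marsh camp: 2S 0Z; the dry ground: 3S 3Z)
6. 1 zombie ← the marsh camp.  (the marsh camp: 2S 1Z; the dry ground: 3S 2Z)
7. 2 scientists and 1 zombie → the dry ground.  (the marsh camp: 0S 0Z; the dry ground: 5S 3Z)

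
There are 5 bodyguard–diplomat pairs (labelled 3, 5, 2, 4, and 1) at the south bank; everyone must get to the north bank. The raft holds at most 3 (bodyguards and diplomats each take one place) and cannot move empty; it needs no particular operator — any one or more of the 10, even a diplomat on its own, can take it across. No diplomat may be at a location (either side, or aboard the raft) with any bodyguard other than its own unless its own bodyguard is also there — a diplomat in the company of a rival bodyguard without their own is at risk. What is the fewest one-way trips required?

Counting alone: each trip to the north bank takes at most 3 across and each return brings at least 1 back, so after t trips out (and t−1 returns) at most 3t − (t−1) of the 10 are across; that first reaches 10 at t = 5, so at least 9 crossings are needed.
The safety rule pushes this higher. Following every safe sequence of crossings, the most of the 10 that can be at the north bank as the raft arrives there on crossing 9 is 9 — never all 10.
So no plan with fewer than 11 crossings exists, and this one achieves 11:
1. bodyguard 3 and diplomat 3 cross → the north bank.
2. bodyguard 3 crosses ← the south bank.
3. diplomat 2, diplomat 4, and diplomat 5 cross → the north bank.
4. diplomat 3 crosses ← the south bank.
5. bodyguard 2, bodyguard 4, and bodyguard 5 cross → the north bank.
6. bodyguard 5 and diplomat 5 cross ← the south bank.
7. bodyguard 1, bodyguard 3, and bodyguard 5 cross → the north bank.
8. diplomat 2 crosses ← the south bank.
9. diplomat 3 and diplomat 5 cross → the north bank.
10. diplomat 3 crosses ← the south bank.
11. diplomat 1, diplomat 2, and diplomat 3 cross → the north bank.

11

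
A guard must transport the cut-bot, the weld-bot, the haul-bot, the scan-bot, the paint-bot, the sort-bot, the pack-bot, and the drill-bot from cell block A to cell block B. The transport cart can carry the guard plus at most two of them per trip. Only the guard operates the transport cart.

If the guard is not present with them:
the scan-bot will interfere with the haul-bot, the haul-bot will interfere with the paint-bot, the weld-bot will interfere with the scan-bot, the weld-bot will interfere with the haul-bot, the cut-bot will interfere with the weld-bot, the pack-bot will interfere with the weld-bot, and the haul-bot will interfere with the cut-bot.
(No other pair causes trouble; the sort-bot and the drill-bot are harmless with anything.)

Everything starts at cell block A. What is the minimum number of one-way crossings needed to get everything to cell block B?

13

Counting alone: the guard can take at most 2 across per trip to cell block B, so moving all 8 needs at least 4 loaded trips out, with a return between consecutive ones — at least 7 crossings.
The safety rule pushes this higher. Following every safe sequence of crossings, the most of the 8 that can be at cell block B as the transport cart arrives there on crossings 7, 9, 11 is 5, 6, 7 respectively — never all 8.
So no plan with fewer than 13 crossings exists, and this one achieves 13:
1. Guard goes to cell block B with the haul-bot and the weld-bot.  [cell block A: the cut-bot, the drill-bot, the pack-bot, the paint-bot, the scan-bot, the sort-bot | cell block B: the haul-bot, the weld-bot]
2. Guard goes back to cell block A with the weld-bot.  [cell block A: the cut-bot, the drill-bot, the pack-bot, the paint-bot, the scan-bot, the sort-bot, the weld-bot | cell block B: the haul-bot]
3. Guard goes to cell block B with the paint-bot and the weld-bot.  [cell block A: the cut-bot, the drill-bot, the pack-bot, the scan-bot, the sort-bot | cell block B: the haul-bot, the paint-bot, the weld-bot]
4. Guard goes back to cell block A with the haul-bot.  [cell block A: the cut-bot, the drill-bot, the haul-bot, the pack-bot, the scan-bot, the sort-bot | cell block B: the paint-bot, the weld-bot]
5. Guard goes to cell block B with the cut-bot and the scan-bot.  [cell block A: the drill-bot, the haul-bot, the pack-bot, the sort-bot | cell block B: the cut-bot, the paint-bot, the scan-bot, the weld-bot]
6. Guard goes back to cell block A with the weld-bot.  [cell block A: the drill-bot, the haul-bot, the pack-bot, the sort-bot, the weld-bot | cell block B: the cut-bot, the paint-bot, the scan-bot]
7. Guard goes to cell block B with the sort-bot and the weld-bot.  [cell block A: the drill-bot, the haul-bot, the pack-bot | cell block B: the cut-bot, the paint-bot, the scan-bot, the sort-bot, the weld-bot]
8. Guard goes back to cell block A with the weld-bot.  [cell block A: the drill-bot, the haul-bot, the pack-bot, the weld-bot | cell block B: the cut-bot, the paint-bot, the scan-bot, the sort-bot]
9. Guard goes to cell block B with the pack-bot and the weld-bot.  [cell block A: the drill-bot, the haul-bot | cell block B: the cut-bot, the pack-bot, the paint-bot, the scan-bot, the sort-bot, the weld-bot]
10. Guard goes back to cell block A with the weld-bot.  [cell block A: the drill-bot, the haul-bot, the weld-bot | cell block B: the cut-bot, the pack-bot, the paint-bot, the scan-bot, the sort-bot]
11. Guard goes to cell block B with the drill-bot and the weld-bot.  [cell block A: the haul-bot | cell block B: the cut-bot, the drill-bot, the pack-bot, the paint-bot, the scan-bot, the sort-bot, the weld-bot]
12. Guard goes back to cell block A with the weld-bot.  [cell block A: the haul-bot, the weld-bot | cell block B: the cut-bot, the drill-bot, the pack-bot, the paint-bot, the scan-bot, the sort-bot]
13. Guard goes to cell block B with the haul-bot and the weld-bot.  [cell block A: — | cell block B: the cut-bot, the drill-bot, the haul-bot, the pack-bot, the paint-bot, the scan-bot, the sort-bot, the weld-bot]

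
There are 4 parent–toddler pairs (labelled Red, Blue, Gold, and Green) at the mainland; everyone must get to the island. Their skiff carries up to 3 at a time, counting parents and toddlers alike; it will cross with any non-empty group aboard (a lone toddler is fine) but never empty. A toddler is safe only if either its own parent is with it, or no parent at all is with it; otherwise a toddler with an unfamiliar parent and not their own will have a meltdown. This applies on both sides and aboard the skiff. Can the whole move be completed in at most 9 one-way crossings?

Yes — this plan uses 9 crossings (≤ 9):
1. parent Red and toddler Red cross → the island.
2. parent Red crosses ← the mainland.
3. parent Blue, parent Red, and toddler Blue cross → the island.
4. parent Red and toddler Red cross ← the mainland.
5. parent Gold, parent Green, and parent Red cross → the island.
6. toddler Blue crosses ← the mainland.
7. toddler Blue and toddler Red cross → the island.
8. toddler Red crosses ← the mainland.
9. toddler Gold, toddler Green, and toddler Red cross → the island.

Yes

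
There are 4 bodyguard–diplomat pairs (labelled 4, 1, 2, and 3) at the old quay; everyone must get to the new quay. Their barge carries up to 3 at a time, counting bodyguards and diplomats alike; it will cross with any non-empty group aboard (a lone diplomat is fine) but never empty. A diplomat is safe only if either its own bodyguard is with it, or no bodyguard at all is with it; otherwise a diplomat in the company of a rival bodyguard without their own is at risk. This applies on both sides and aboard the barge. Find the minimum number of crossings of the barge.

Counting alone: each trip to the new quay takes at most 3 across and each return brings at least 1 back, so after t trips out (and t−1 returns) at most 3t − (t−1) of the 8 are across; that first reaches 8 at t = 4, so at least 7 crossings are needed.
The safety rule pushes this higher. Following every safe sequence of crossings, the most of the 8 that can be at the new quay as the barge arrives there on crossing 7 is 7 — never all 8.
So no plan with fewer than 9 crossings exists, and this one achieves 9:
1. bodyguard 4 and diplomat 4 cross → the new quay.
2. bodyguard 4 crosses ← the old quay.
3. bodyguard 1, bodyguard 4, and diplomat 1 cross → the new quay.
4. bodyguard 4 and diplomat 4 cross ← the old quay.
5. bodyguard 2, bodyguard 3, and bodyguard 4 cross → the new quay.
6. diplomat 1 crosses ← the old quay.
7. diplomat 1 and diplomat 4 cross → the new quay.
8. diplomat 4 crosses ← the old quay.
9. diplomat 2, diplomat 3, and diplomat 4 cross → the new quay.

9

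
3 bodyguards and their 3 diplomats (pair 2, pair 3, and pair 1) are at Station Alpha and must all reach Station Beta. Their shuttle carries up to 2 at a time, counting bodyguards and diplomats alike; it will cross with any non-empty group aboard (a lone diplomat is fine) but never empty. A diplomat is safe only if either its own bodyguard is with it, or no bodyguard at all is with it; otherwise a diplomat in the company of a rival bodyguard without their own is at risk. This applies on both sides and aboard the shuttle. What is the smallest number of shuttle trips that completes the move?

Counting alone: each trip to Station Beta takes at most 2 across and each return brings at least 1 back, so after t trips out (and t−1 returns) at most 2t − (t−1) of the 6 are across; that first reaches 6 at t = 5, so at least 9 crossings are needed.
The safety rule pushes this higher. Following every safe sequence of crossings, the most of the 6 that can be at Station Beta as the shuttle arrives there on crossing 9 is 5 — never all 6.
So no plan with fewer than 11 crossings exists, and this one achieves 11:
1. bodyguard 2 and diplomat 2 cross → Station Beta.
2. bodyguard 2 crosses ← Station Alpha.
3. diplomat 1 and diplomat 3 cross → Station Beta.
4. diplomat 2 crosses ← Station Alpha.
5. bodyguard 1 and bodyguard 3 cross → Station Beta.
6. bodyguard 3 and diplomat 3 cross ← Station Alpha.
7. bodyguard 2 and bodyguard 3 cross → Station Beta.
8. diplomat 1 crosses ← Station Alpha.
9. diplomat 2 and diplomat 3 cross → Station Beta.
10. bodyguard 1 crosses ← Station Alpha.
11. bodyguard 1 and diplomat 1 cross → Station Beta.

11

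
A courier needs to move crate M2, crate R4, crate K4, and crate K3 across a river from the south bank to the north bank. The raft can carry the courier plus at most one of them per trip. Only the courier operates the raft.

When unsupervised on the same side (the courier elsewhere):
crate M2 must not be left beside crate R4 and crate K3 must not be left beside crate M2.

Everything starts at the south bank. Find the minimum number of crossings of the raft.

Counting alone: the courier can take at most 1 across per trip to the north bank, so moving all 4 needs at least 4 loaded trips out, with a return between consecutive ones — at least 7 crossings.
The safety rule pushes this higher. Following every safe sequence of crossings, the most of the 4 that can be at the north bank as the raft arrives there on crossing 7 is 3 — never all 4.
So no plan with fewer than 9 crossings exists, and this one achieves 9:
1. Courier goes to the north bank with crate M2.  [the south bank: crate K3, crate K4, crate R4 | the north bank: crate M2]
2. Courier goes back to the south bank alone.  [the south bank: crate K3, crate K4, crate R4 | the north bank: crate M2]
3. Courier goes to the north bank with crate R4.  [the south bank: crate K3, crate K4 | the north bank: crate M2, crate R4]
4. Courier goes back to the south bank with crate M2.  [the south bank: crate K3, crate K4, crate M2 | the north bank: crate R4]
5. Courier goes to the north bank with crate K3.  [the south bank: crate K4, crate M2 | the north bank: crate K3, crate R4]
6. Courier goes back to the south bank alone.  [the south bank: crate K4, crate M2 | the north bank: crate K3, crate R4]
7. Courier goes to the north bank with crate K4.  [the south bank: crate M2 | the north bank: crate K3, crate K4, crate R4]
8. Courier goes back to the south bank alone.  [the south bank: crate M2 | the north bank: crate K3, crate K4, crate R4]
9. Courier goes to the north bank with crate M2.  [the south bank: — | the north bank: crate K3, crate K4, crate M2, crate R4]

9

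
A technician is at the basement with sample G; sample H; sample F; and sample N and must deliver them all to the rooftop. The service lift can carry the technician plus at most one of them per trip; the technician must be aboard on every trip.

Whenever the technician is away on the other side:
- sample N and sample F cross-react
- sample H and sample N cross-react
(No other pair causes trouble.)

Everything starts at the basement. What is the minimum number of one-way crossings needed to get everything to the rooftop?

Counting alone: the technician can take at most 1 across per trip to the rooftop, so moving all 4 needs at least 4 loaded trips out, with a return between consecutive ones — at least 7 crossings.
The safety rule pushes this higher. Following every safe sequence of crossings, the most of the 4 that can be at the rooftop as the service lift arrives there on crossing 7 is 3 — never all 4.
So no plan with fewer than 9 crossings exists, and this one achieves 9:
1. Technician goes to the rooftop with sample N.
2. Technician goes back to the basement alone.
3. Technician goes to the rooftop with sample G.
4. Technician goes back to the basement alone.
5. Technician goes to the rooftop with sample H.
6. Technician goes back to the basement with sample N.
7. Technician goes to the rooftop with sample F.
8. Technician goes back to the basement alone.
9. Technician goes to the rooftop with sample N.

9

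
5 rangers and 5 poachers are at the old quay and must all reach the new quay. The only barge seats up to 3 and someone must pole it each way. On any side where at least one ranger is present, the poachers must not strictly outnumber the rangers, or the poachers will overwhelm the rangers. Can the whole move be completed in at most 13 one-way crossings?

Yes

Yes — this plan uses 11 crossings (≤ 13):
1. 2 poachers → the new quay.  (the old quay: 5R 3P; the new quay: 0R 2P)
2. 1 poacher ← the old quay.  (the old quay: 5R 4P; the new quay: 0R 1P)
3. 3 poachers → the new quay.  (the old quay: 5R 1P; the new quay: 0R 4P)
4. 1 poacher ← the old quay.  (the old quay: 5R 2P; the new quay: 0R 3P)
5. 3 rangers → the new quay.  (the old quay: 2R 2P; the new quay: 3R 3P)
6. 1 ranger and 1 poacher ← the old quay.  (the old quay: 3R 3P; the new quay: 2R 2P)
7. 3 rangers → the new quay.  (the old quay: 0R 3P; the new quay: 5R 2P)
8. 1 poacher ← the old quay.  (the old quay: 0R 4P; the new quay: 5R 1P)
9. 2 poachers → the new quay.  (the old quay: 0R 2P; the new quay: 5R 3P)
10. 1 poacher ← the old quay.  (the old quay: 0R 3P; the new quay: 5R 2P)
11. 3 poachers → the new quay.  (the old quay: 0R 0P; the new quay: 5R 5P)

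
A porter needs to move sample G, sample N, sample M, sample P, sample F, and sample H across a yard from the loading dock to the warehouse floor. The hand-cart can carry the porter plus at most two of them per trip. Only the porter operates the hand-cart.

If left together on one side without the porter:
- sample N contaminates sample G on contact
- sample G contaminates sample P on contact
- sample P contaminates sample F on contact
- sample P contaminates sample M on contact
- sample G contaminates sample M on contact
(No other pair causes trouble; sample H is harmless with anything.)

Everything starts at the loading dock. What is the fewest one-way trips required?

9

Counting alone: the porter can take at most 2 across per trip to the warehouse floor, so moving all 6 needs at least 3 loaded trips out, with a return between consecutive ones — at least 5 crossings.
The safety rule pushes this higher. Following every safe sequence of crossings, the most of the 6 that can be at the warehouse floor as the hand-cart arrives there on crossings 5, 7 is 4, 5 respectively — never all 6.
So no plan with fewer than 9 crossings exists, and this one achieves 9:
1. Porter goes to the warehouse floor with sample G and sample P.  [the loading dock: sample F, sample H, sample M, sample N | the warehouse floor: sample G, sample P]
2. Porter goes back to the loading dock with sample G.  [the loading dock: sample F, sample G, sample H, sample M, sample N | the warehouse floor: sample P]
3. Porter goes to the warehouse floor with sample G and sample N.  [the loading dock: sample F, sample H, sample M | the warehouse floor: sample G, sample N, sample P]
4. Porter goes back to the loading dock with sample G.  [the loading dock: sample F, sample G, sample H, sample M | the warehouse floor: sample N, sample P]
5. Porter goes to the warehouse floor with sample G and sample H.  [the loading dock: sample F, sample M | the warehouse floor: sample G, sample H, sample N, sample P]
6. Porter goes back to the loading dock with sample G.  [the loading dock: sample F, sample G, sample M | the warehouse floor: sample H, sample N, sample P]
7. Porter goes to the warehouse floor with sample F and sample M.  [the loading dock: sample G | the warehouse floor: sample F, sample H, sample M, sample N, sample P]
8. Porter goes back to the loading dock with sample P.  [the loading dock: sample G, sample P | the warehouse floor: sample F, sample H, sample M, sample N]
9. Porter goes to the warehouse floor with sample G and sample P.  [the loading dock: — | the warehouse floor: sample F, sample G, sample H, sample M, sample N, sample P]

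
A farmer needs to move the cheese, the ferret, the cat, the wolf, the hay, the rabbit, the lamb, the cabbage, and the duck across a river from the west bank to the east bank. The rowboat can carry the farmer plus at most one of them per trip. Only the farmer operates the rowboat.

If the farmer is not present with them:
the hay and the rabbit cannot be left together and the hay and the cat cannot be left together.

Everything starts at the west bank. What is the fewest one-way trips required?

Counting alone: the farmer can take at most 1 across per trip to the east bank, so moving all 9 needs at least 9 loaded trips out, with a return between consecutive ones — at least 17 crossings.
The safety rule pushes this higher. Following every safe sequence of crossings, the most of the 9 that can be at the east bank as the rowboat arrives there on crossing 17 is 8 — never all 9.
So no plan with fewer than 19 crossings exists, and this one achieves 19:
1. Farmer goes to the east bank with the hay.  [the west bank: the cabbage, the cat, the cheese, the duck, the ferret, the lamb, the rabbit, the wolf | the east bank: the hay]
2. Farmer goes back to the west bank alone.  [the west bank: the cabbage, the cat, the cheese, the duck, the ferret, the lamb, the rabbit, the wolf | the east bank: the hay]
3. Farmer goes to the east bank with the cheese.  [the west bank: the cabbage, the cat, the duck, the ferret, the lamb, the rabbit, the wolf | the east bank: the cheese, the hay]
4. Farmer goes back to the west bank alone.  [the west bank: the cabbage, the cat, the duck, the ferret, the lamb, the rabbit, the wolf | the east bank: the cheese, the hay]
5. Farmer goes to the east bank with the ferret.  [the west bank: the cabbage, the cat, the duck, the lamb, the rabbit, the wolf | the east bank: the cheese, the ferret, the hay]
6. Farmer goes back to the west bank alone.  [the west bank: the cabbage, the cat, the duck, the lamb, the rabbit, the wolf | the east bank: the cheese, the ferret, the hay]
7. Farmer goes to the east bank with the cat.  [the west bank: the cabbage, the duck, the lamb, the rabbit, the wolf | the east bank: the cat, the cheese, the ferret, the hay]
8. Farmer goes back to the west bank with the hay.  [the west bank: the cabbage, the duck, the hay, the lamb, the rabbit, the wolf | the east bank: the cat, the cheese, the ferret]
9. Farmer goes to the east bank with the rabbit.  [the west bank: the cabbage, the duck, the hay, the lamb, the wolf | the east bank: the cat, the cheese, the ferret, the rabbit]
10. Farmer goes back to the west bank alone.  [the west bank: the cabbage, the duck, the hay, the lamb, the wolf | the east bank: the cat, the cheese, the ferret, the rabbit]
11. Farmer goes to the east bank with the wolf.  [the west bank: the cabbage, the duck, the hay, the lamb | the east bank: the cat, the cheese, the ferret, the rabbit, the wolf]
12. Farmer goes back to the west bank alone.  [the west bank: the cabbage, the duck, the hay, the lamb | the east bank: the cat, the cheese, the ferret, the rabbit, the wolf]
13. Farmer goes to the east bank with the lamb.  [the west bank: the cabbage, the duck, the hay | the east bank: the cat, the cheese, the ferret, the lamb, the rabbit, the wolf]
14. Farmer goes back to the west bank alone.  [the west bank: the cabbage, the duck, the hay | the east bank: the cat, the cheese, the ferret, the lamb, the rabbit, the wolf]
15. Farmer goes to the east bank with the cabbage.  [the west bank: the duck, the hay | the east bank: the cabbage, the cat, the cheese, the ferret, the lamb, the rabbit, the wolf]
16. Farmer goes back to the west bank alone.  [the west bank: the duck, the hay | the east bank: the cabbage, the cat, the cheese, the ferret, the lamb, the rabbit, the wolf]
17. Farmer goes to the east bank with the duck.  [the west bank: the hay | the east bank: the cabbage, the cat, the cheese, the duck, the ferret, the lamb, the rabbit, the wolf]
18. Farmer goes back to the west bank alone.  [the west bank: the hay | the east bank: the cabbage, the cat, the cheese, the duck, the ferret, the lamb, the rabbit, the wolf]
19. Farmer goes to the east bank with the hay.  [the west bank: — | the east bank: the cabbage, the cat, the cheese, the duck, the ferret, the hay, the lamb, the rabbit, the wolf]

19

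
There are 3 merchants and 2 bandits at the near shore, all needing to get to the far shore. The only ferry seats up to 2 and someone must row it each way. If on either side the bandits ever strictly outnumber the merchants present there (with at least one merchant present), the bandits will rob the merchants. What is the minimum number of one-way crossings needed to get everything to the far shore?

7

Counting alone: each trip to the far shore takes at most 2 across and each return brings at least 1 back, so after t trips out (and t−1 returns) at most 2t − (t−1) of the 5 are across; that first reaches 5 at t = 4, so at least 7 crossings are needed.
The plan below uses exactly 7 crossings, so it is optimal:
1. 2 bandits → the far shore.  (the near shore: 3M 0B; the far shore: 0M 2B)
2. 1 bandit ← the near shore.  (the near shore: 3M 1B; the far shore: 0M 1B)
3. 2 merchants → the far shore.  (the near shore: 1M 1B; the far shore: 2M 1B)
4. 1 merchant ← the near shore.  (the near shore: 2M 1B; the far shore: 1M 1B)
5. 1 merchant and 1 bandit → the far shore.  (the near shore: 1M 0B; the far shore: 2M 2B)
6. 1 bandit ← the near shore.  (the near shore: 1M 1B; the far shore: 2M 1B)
7. 1 merchant and 1 bandit → the far shore.  (the near shore: 0M 0B; the far shore: 3M 2B)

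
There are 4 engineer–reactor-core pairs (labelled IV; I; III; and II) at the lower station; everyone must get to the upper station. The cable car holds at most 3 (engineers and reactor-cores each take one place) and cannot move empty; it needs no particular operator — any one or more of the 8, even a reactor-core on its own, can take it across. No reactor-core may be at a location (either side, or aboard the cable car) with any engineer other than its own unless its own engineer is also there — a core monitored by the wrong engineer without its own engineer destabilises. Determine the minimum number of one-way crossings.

9

Counting alone: each trip to the upper station takes at most 3 across and each return brings at least 1 back, so after t trips out (and t−1 returns) at most 3t − (t−1) of the 8 are across; that first reaches 8 at t = 4, so at least 7 crossings are needed.
The safety rule pushes this higher. Following every safe sequence of crossings, the most of the 8 that can be at the upper station as the cable car arrives there on crossing 7 is 7 — never all 8.
So no plan with fewer than 9 crossings exists, and this one achieves 9:
1. engineer IV and reactor-core IV cross → the upper station.
2. engineer IV crosses ← the lower station.
3. engineer I, engineer IV, and reactor-core I cross → the upper station.
4. engineer IV and reactor-core IV cross ← the lower station.
5. engineer II, engineer III, and engineer IV cross → the upper station.
6. reactor-core I crosses ← the lower station.
7. reactor-core I and reactor-core IV cross → the upper station.
8. reactor-core IV crosses ← the lower station.
9. reactor-core II, reactor-core III, and reactor-core IV cross → the upper station.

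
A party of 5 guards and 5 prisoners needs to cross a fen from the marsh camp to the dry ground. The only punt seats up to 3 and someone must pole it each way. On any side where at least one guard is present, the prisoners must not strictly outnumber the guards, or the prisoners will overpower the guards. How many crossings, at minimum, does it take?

Counting alone: each trip to the dry ground takes at most 3 across and each return brings at least 1 back, so after t trips out (and t−1 returns) at most 3t − (t−1) of the 10 are across; that first reaches 10 at t = 5, so at least 9 crossings are needed.
The safety rule pushes this higher. Following every safe sequence of crossings, the most of the 10 that can be at the dry ground as the punt arrives there on crossing 9 is 9 — never all 10.
So no plan with fewer than 11 crossings exists, and this one achieves 11:
1. 2 prisoners → the dry ground.  (the marsh camp: 5G 3P; the dry ground: 0G 2P)
2. 1 prisoner ← the marsh camp.  (the marsh camp: 5G 4P; the dry ground: 0G 1P)
3. 3 prisoners → the dry ground.  (the marsh camp: 5G 1P; the dry ground: 0G 4P)
4. 1 prisoner ← the marsh camp.  (the marsh camp: 5G 2P; the dry ground: 0G 3P)
5. 3 guards → the dry ground.  (the marsh camp: 2G 2P; the dry ground: 3G 3P)
6. 1 guard and 1 prisoner ← the marsh camp.  (the marsh camp: 3G 3P; the dry ground: 2G 2P)
7. 3 guards → the dry ground.  (the marsh camp: 0G 3P; the dry ground: 5G 2P)
8. 1 prisoner ← the marsh camp.  (the marsh camp: 0G 4P; the dry ground: 5G 1P)
9. 2 prisoners → the dry ground.  (the marsh camp: 0G 2P; the dry ground: 5G 3P)
10. 1 prisoner ← the marsh camp.  (the marsh camp: 0G 3P; the dry ground: 5G 2P)
11. 3 prisoners → the dry ground.  (the marsh camp: 0G 0P; the dry ground: 5G 5P)

11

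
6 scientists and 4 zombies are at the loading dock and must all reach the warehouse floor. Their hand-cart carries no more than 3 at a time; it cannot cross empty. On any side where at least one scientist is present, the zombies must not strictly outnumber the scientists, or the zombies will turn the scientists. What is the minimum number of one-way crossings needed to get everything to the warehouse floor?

9

Counting alone: each trip to the warehouse floor takes at most 3 across and each return brings at least 1 back, so after t trips out (and t−1 returns) at most 3t − (t−1) of the 10 are across; that first reaches 10 at t = 5, so at least 9 crossings are needed.
The plan below uses exactly 9 crossings, so it is optimal:
1. 2 zombies → the warehouse floor.  (the loading dock: 6S 2Z; the warehouse floor: 0S 2Z)
2. 1 zombie ← the loading dock.  (the loading dock: 6S 3Z; the warehouse floor: 0S 1Z)
3. 3 zombies → the warehouse floor.  (the loading dock: 6S 0Z; the warehouse floor: 0S 4Z)
4. 1 zombie ← the loading dock.  (the loading dock: 6S 1Z; the warehouse floor: 0S 3Z)
5. 3 scientists → the warehouse floor.  (the loading dock: 3S 1Z; the warehouse floor: 3S 3Z)
6. 1 zombie ← the loading dock.  (the loading dock: 3S 2Z; the warehouse floor: 3S 2Z)
7. 1 scientist and 2 zombies → the warehouse floor.  (the loading dock: 2S 0Z; the warehouse floor: 4S 4Z)
8. 1 zombie ← the loading dock.  (the loading dock: 2S 1Z; the warehouse floor: 4S 3Z)
9. 2 scientists and 1 zombie → the warehouse floor.  (the loading dock: 0S 0Z; the warehouse floor: 6S 4Z)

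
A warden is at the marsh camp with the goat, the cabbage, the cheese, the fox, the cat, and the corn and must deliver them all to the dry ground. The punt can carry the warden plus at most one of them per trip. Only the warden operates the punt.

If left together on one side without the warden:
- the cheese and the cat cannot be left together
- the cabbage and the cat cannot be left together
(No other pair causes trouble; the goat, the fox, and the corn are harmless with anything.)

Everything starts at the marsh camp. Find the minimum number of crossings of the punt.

13

Counting alone: the warden can take at most 1 across per trip to the dry ground, so moving all 6 needs at least 6 loaded trips out, with a return between consecutive ones — at least 11 crossings.
The safety rule pushes this higher. Following every safe sequence of crossings, the most of the 6 that can be at the dry ground as the punt arrives there on crossing 11 is 5 — never all 6.
So no plan with fewer than 13 crossings exists, and this one achieves 13:
1. Warden goes to the dry ground with the cat.
2. Warden goes back to the marsh camp alone.
3. Warden goes to the dry ground with the goat.
4. Warden goes back to the marsh camp alone.
5. Warden goes to the dry ground with the cabbage.
6. Warden goes back to the marsh camp with the cat.
7. Warden goes to the dry ground with the cheese.
8. Warden goes back to the marsh camp alone.
9. Warden goes to the dry ground with the fox.
10. Warden goes back to the marsh camp alone.
11. Warden goes to the dry ground with the corn.
12. Warden goes back to the marsh camp alone.
13. Warden goes to the dry ground with the cat.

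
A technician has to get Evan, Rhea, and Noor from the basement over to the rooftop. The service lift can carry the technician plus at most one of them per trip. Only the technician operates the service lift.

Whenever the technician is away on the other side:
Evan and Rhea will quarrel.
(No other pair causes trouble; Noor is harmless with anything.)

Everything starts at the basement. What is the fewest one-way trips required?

5

Counting alone: the technician can take at most 1 across per trip to the rooftop, so moving all 3 needs at least 3 loaded trips out, with a return between consecutive ones — at least 5 crossings.
The plan below uses exactly 5 crossings, so it is optimal:
1. Technician goes to the rooftop with Evan.  [the basement: Noor, Rhea | the rooftop: Evan]
2. Technician goes back to the basement alone.  [the basement: Noor, Rhea | the rooftop: Evan]
3. Technician goes to the rooftop with Noor.  [the basement: Rhea | the rooftop: Evan, Noor]
4. Technician goes back to the basement alone.  [the basement: Rhea | the rooftop: Evan, Noor]
5. Technician goes to the rooftop with Rhea.  [the basement: — | the rooftop: Evan, Noor, Rhea]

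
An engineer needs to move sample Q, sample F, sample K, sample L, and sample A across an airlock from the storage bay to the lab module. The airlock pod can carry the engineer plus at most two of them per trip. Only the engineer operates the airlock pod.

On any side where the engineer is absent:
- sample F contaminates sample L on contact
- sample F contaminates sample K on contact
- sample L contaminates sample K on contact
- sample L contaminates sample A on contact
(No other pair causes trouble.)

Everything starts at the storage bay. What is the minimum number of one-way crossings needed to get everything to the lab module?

7

Counting alone: the engineer can take at most 2 across per trip to the lab module, so moving all 5 needs at least 3 loaded trips out, with a return between consecutive ones — at least 5 crossings.
The safety rule pushes this higher. Following every safe sequence of crossings, the most of the 5 that can be at the lab module as the airlock pod arrives there on crossing 5 is 4 — never all 5.
So no plan with fewer than 7 crossings exists, and this one achieves 7:
1. Engineer goes to the lab module with sample F and sample L.  [the storage bay: sample A, sample K, sample Q | the lab module: sample F, sample L]
2. Engineer goes back to the storage bay with sample F.  [the storage bay: sample A, sample F, sample K, sample Q | the lab module: sample L]
3. Engineer goes to the lab module with sample F and sample Q.  [the storage bay: sample A, sample K | the lab module: sample F, sample L, sample Q]
4. Engineer goes back to the storage bay with sample F.  [the storage bay: sample A, sample F, sample K | the lab module: sample L, sample Q]
5. Engineer goes to the lab module with sample A and sample F.  [the storage bay: sample K | the lab module: sample A, sample F, sample L, sample Q]
6. Engineer goes back to the storage bay with sample L.  [the storage bay: sample K, sample L | the lab module: sample A, sample F, sample Q]
7. Engineer goes to the lab module with sample K and sample L.  [the storage bay: — | the lab module: sample A, sample F, sample K, sample L, sample Q]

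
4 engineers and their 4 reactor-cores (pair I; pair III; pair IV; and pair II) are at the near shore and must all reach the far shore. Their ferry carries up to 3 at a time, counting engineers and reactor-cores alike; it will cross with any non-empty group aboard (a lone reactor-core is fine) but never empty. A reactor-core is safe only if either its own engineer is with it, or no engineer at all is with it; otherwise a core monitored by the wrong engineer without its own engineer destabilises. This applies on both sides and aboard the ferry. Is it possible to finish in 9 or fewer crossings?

Yes — this plan uses 9 crossings (≤ 9):
1. engineer I and reactor-core I cross → the far shore.
2. engineer I crosses ← the near shore.
3. engineer I, engineer III, and reactor-core III cross → the far shore.
4. engineer I and reactor-core I cross ← the near shore.
5. engineer I, engineer II, and engineer IV cross → the far shore.
6. reactor-core III crosses ← the near shore.
7. reactor-core I and reactor-core III cross → the far shore.
8. reactor-core I crosses ← the near shore.
9. reactor-core I, reactor-core II, and reactor-core IV cross → the far shore.

Yes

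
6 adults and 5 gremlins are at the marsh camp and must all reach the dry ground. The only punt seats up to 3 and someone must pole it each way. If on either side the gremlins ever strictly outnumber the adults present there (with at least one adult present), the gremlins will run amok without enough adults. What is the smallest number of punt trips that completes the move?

9

Counting alone: each trip to the dry ground takes at most 3 across and each return brings at least 1 back, so after t trips out (and t−1 returns) at most 3t − (t−1) of the 11 are across; that first reaches 11 at t = 5, so at least 9 crossings are needed.
The plan below uses exactly 9 crossings, so it is optimal:
1. 3 gremlins → the dry ground.  (the marsh camp: 6A 2G; the dry ground: 0A 3G)
2. 1 gremlin ← the marsh camp.  (the marsh camp: 6A 3G; the dry ground: 0A 2G)
3. 3 adults → the dry ground.  (the marsh camp: 3A 3G; the dry ground: 3A 2G)
4. 1 adult ← the marsh camp.  (the marsh camp: 4A 3G; the dry ground: 2A 2G)
5. 2 adults and 1 gremlin → the dry ground.  (the marsh camp: 2A 2G; the dry ground: 4A 3G)
6. 1 adult ← the marsh camp.  (the marsh camp: 3A 2G; the dry ground: 3A 3G)
7. 2 adults and 1 gremlin → the dry ground.  (the marsh camp: 1A 1G; the dry ground: 5A 4G)
8. 1 adult ← the marsh camp.  (the marsh camp: 2A 1G; the dry ground: 4A 4G)
9. 2 adults and 1 gremlin → the dry ground.  (the marsh camp: 0A 0G; the dry ground: 6A 5G)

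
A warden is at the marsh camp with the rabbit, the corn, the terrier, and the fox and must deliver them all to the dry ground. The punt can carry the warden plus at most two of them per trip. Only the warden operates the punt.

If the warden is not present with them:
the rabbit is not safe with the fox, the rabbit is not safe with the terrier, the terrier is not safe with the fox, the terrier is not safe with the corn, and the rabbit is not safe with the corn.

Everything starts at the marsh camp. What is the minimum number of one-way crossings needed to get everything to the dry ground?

Counting alone: the warden can take at most 2 across per trip to the dry ground, so moving all 4 needs at least 2 loaded trips out, with a return between consecutive ones — at least 3 crossings.
The safety rule pushes this higher. Following every safe sequence of crossings, the most of the 4 that can be at the dry ground as the punt arrives there on crossing 3 is 3 — never all 4.
So no plan with fewer than 5 crossings exists, and this one achieves 5:
1. Warden goes to the dry ground with the rabbit and the terrier.  [the marsh camp: the corn, the fox | the dry ground: the rabbit, the terrier]
2. Warden goes back to the marsh camp with the rabbit.  [the marsh camp: the corn, the fox, the rabbit | the dry ground: the terrier]
3. Warden goes to the dry ground with the corn and the fox.  [the marsh camp: the rabbit | the dry ground: the corn, the fox, the terrier]
4. Warden goes back to the marsh camp with the terrier.  [the marsh camp: the rabbit, the terrier | the dry ground: the corn, the fox]
5. Warden goes to the dry ground with the rabbit and the terrier.  [the marsh camp: — | the dry ground: the corn, the fox, the rabbit, the terrier]

5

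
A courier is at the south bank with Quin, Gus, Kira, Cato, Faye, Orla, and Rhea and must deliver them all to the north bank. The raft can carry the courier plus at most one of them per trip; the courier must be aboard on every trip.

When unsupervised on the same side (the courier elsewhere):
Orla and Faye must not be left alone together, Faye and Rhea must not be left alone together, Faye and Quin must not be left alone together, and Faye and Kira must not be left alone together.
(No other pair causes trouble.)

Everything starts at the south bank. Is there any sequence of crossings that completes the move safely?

No

Following every safe sequence of crossings from the start, the most of the 7 that can be at the north bank as the raft arrives there on crossings 1, 3, 5, 7 is 1, 2, 3, 4 respectively; the best ever achieved is 4 of 7.
From crossing 9 on, no configuration arises that was not already reachable earlier: only 44 distinct safe configurations (who is on which side, and where the raft is) can ever be reached, none of them has everyone across, and every continuation just revisits them. So no valid plan exists.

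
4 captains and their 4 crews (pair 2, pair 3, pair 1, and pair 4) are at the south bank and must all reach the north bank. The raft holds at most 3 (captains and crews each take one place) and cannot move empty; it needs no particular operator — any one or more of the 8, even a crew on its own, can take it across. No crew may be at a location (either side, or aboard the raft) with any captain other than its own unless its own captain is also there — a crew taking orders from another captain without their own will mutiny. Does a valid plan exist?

Yes

1. captain 2 and crew 2 cross → the north bank.
2. captain 2 crosses ← the south bank.
3. captain 2, captain 3, and crew 3 cross → the north bank.
4. captain 2 and crew 2 cross ← the south bank.
5. captain 1, captain 2, and captain 4 cross → the north bank.
6. crew 3 crosses ← the south bank.
7. crew 2 and crew 3 cross → the north bank.
8. crew 2 crosses ← the south bank.
9. crew 1, crew 2, and crew 4 cross → the north bank.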